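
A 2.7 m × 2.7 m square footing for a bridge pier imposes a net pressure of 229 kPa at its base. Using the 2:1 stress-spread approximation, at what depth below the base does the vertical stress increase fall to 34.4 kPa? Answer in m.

z ≈ 4.27 m

2:1 spreading — at depth z the loaded area has grown by z in each plan dimension:
qB²/(B+z)² = Δσ_z ⇒ z = B(√(q/Δσ_z) − 1) = 2.7×(√(229/34.4) − 1) = 4.266 m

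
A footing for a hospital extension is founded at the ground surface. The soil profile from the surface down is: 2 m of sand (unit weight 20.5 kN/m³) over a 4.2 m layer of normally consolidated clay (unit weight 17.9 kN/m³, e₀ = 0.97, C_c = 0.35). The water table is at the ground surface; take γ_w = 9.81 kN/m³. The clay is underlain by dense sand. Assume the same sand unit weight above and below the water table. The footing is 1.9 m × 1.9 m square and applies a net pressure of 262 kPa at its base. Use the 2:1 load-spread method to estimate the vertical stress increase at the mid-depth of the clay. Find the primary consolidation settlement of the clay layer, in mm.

S_c ≈ 169 mm

Mid-depth of clay below the ground surface: z = 2 + 4.2/2 = 4.1 m.
Total vertical stress at mid-clay: σ_v = 20.5×2 + 17.9×2.1 = 78.59 kPa.
Pore pressure: u = 9.81×(4.1 − 0) = 40.221 kPa.
Initial effective stress: σ'_0 = σ_v − u = 78.59 − 40.221 = 38.369 kPa.
Stress increase at mid-clay by the 2:1 spreading method:
Δσ = qBL/((B+z)(L+z)) = 262×1.9×1.9/((1.9+4.1)(1.9+4.1)) = 26.273 kPa
Final effective stress: σ'_f = σ'_0 + Δσ = 38.369 + 26.273 = 64.642 kPa.
Normally consolidated clay, so the full stress increment lies on the virgin compression line:
S_c = C_c·H/(1+e₀)·log₁₀(σ'_f/σ'_0) = 0.35×4.2/(1+0.97)×log₁₀(64.642/38.369)
    = 0.74619 × 0.22653 = 0.169 m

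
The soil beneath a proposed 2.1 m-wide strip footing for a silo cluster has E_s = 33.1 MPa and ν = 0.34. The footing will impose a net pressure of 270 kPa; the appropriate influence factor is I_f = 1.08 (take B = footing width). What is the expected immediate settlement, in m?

S_e ≈ 0.0164 m

Immediate (elastic) settlement: S_e = q·B·(1−ν²)/E_s · I_f.
E_s = 33.1 MPa = 33100 kPa.
S_e = 270 × 2.1 × (1 − 0.34²) / 33100 × 1.08
    = 270 × 2.1 × 0.8844 / 33100 × 1.08
    = 0.01636 m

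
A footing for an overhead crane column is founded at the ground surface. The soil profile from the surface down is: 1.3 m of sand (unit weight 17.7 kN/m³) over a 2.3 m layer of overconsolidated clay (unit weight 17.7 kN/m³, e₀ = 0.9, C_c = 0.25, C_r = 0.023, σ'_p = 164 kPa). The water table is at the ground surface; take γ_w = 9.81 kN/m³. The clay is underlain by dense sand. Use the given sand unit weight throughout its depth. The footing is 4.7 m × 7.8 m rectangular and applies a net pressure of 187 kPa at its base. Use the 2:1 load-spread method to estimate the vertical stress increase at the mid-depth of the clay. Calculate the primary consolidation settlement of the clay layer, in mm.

Mid-depth of clay below the ground surface: z = 1.3 + 2.3/2 = 2.45 m.
Total vertical stress at mid-clay: σ_v = 17.7×1.3 + 17.7×1.15 = 43.365 kPa.
Pore pressure: u = 9.81×(2.45 − 0) = 24.035 kPa.
Initial effective stress: σ'_0 = σ_v − u = 43.365 − 24.035 = 19.33 kPa.
Stress increase at mid-clay by the 2:1 spreading method:
Δσ = qBL/((B+z)(L+z)) = 187×4.7×7.8/((4.7+2.45)(7.8+2.45)) = 93.541 kPa
Final effective stress: σ'_f = 19.33 + 93.541 = 112.87 kPa.
σ'_f = 112.87 ≤ σ'_p = 164 kPa, so the clay remains overconsolidated and only the recompression index applies:
S_c = C_r·H/(1+e₀)·log₁₀(σ'_f/σ'_0) = 0.023×2.3/1.9×log₁₀(112.87/19.33)
    = 0.027841 × 0.76635 = 0.02134 m

S_c ≈ 21.3 mm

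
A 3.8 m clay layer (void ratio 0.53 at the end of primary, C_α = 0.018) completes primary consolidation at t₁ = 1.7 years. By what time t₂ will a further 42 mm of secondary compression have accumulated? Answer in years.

t₂ ≈ 14.8 years

S_s = C_α·H/(1+e_p)·log₁₀(t₂/t₁) ⇒ log₁₀(t₂/t₁) = S_s·(1+e_p)/(C_α·H).
log₁₀(t₂/t₁) = 0.042 × (1+0.53) / (0.018×3.8) = 0.9395
t₂ = t₁ × 10^0.9395 = 1.7 × 8.699 = 14.79 years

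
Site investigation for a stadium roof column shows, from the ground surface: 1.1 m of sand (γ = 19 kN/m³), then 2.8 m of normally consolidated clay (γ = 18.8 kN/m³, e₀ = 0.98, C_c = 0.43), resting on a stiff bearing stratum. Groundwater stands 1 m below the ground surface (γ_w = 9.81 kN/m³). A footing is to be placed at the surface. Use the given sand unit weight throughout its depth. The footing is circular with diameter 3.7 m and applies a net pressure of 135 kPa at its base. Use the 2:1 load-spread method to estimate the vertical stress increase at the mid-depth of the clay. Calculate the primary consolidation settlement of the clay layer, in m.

S_c ≈ 0.24 m

Mid-depth of clay below the ground surface: z = 1.1 + 2.8/2 = 2.5 m.
Total vertical stress at mid-clay: σ_v = 19×1.1 + 18.8×1.4 = 47.22 kPa.
Pore pressure: u = 9.81×(2.5 − 1) = 14.715 kPa.
Initial effective stress: σ'_0 = σ_v − u = 47.22 − 14.715 = 32.505 kPa.
Stress increase at mid-clay by the 2:1 spreading method:
Δσ ≈ qD²/(D+z)² = 135×3.7²/(3.7+2.5)² = 48.079 kPa
Final effective stress: σ'_f = σ'_0 + Δσ = 32.505 + 48.079 = 80.584 kPa.
Normally consolidated clay, so the full stress increment lies on the virgin compression line:
S_c = C_c·H/(1+e₀)·log₁₀(σ'_f/σ'_0) = 0.43×2.8/(1+0.98)×log₁₀(80.584/32.505)
    = 0.60808 × 0.3943 = 0.2398 m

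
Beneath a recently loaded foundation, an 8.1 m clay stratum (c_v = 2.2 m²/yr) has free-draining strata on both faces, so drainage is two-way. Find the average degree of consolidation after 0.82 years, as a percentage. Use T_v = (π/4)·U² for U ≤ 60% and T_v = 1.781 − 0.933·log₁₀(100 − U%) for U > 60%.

U ≈ 37.4 %

Drainage path length: H_d = H/2 = 4.05 m (double drainage).
T_v = c_v·t/H_d² = 2.2×0.82/4.05² = 0.10998.
T_v = 0.10998 corresponds to the U ≤ 60% branch:
U = √(4T_v/π) = 0.3742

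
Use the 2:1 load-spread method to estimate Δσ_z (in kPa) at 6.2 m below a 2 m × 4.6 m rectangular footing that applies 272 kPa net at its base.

Δσ_z ≈ 28.3 kPa

By the 2:1 method the load spreads at 1 horizontal : 2 vertical, so at depth z the loaded area has grown by z in each plan dimension:
Δσ = qBL/((B+z)(L+z)) = 272×2×4.6/((2+6.2)(4.6+6.2)) = 28.257 kPa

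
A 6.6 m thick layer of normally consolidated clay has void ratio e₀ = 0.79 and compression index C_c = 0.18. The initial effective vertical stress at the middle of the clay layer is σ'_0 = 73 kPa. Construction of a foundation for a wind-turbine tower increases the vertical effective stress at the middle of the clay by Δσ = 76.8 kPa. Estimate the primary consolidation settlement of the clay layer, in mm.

S_c ≈ 207 mm

Final effective stress: σ'_f = σ'_0 + Δσ = 73 + 76.8 = 149.8 kPa.
Normally consolidated clay, so the full stress increment lies on the virgin compression line:
S_c = C_c·H/(1+e₀)·log₁₀(σ'_f/σ'_0) = 0.18×6.6/(1+0.79)×log₁₀(149.8/73)
    = 0.66369 × 0.31219 = 0.2072 m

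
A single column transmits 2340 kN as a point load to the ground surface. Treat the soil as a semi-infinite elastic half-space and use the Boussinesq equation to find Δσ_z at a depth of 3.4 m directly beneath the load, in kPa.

Δσ_z ≈ 96.6 kPa

Boussinesq vertical stress below a point load on an elastic half-space:
Δσ_z = 3P/(2πz²) · [1 + (r/z)²]^(−5/2)
r/z = 0/3.4 = 0; [1+(r/z)²]^(−5/2) = 1.
Δσ_z = 3×2340/(2π×3.4²) × 1 = 96.649 × 1 = 96.65 kPa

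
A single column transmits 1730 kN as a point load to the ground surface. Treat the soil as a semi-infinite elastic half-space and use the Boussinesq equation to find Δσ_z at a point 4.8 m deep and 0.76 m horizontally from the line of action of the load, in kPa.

Δσ_z ≈ 33.7 kPa

Boussinesq vertical stress below a point load on an elastic half-space:
Δσ_z = 3P/(2πz²) · [1 + (r/z)²]^(−5/2)
r/z = 0.76/4.8 = 0.15833; [1+(r/z)²]^(−5/2) = 0.93998.
Δσ_z = 3×1730/(2π×4.8²) × 0.93998 = 35.851 × 0.93998 = 33.7 kPa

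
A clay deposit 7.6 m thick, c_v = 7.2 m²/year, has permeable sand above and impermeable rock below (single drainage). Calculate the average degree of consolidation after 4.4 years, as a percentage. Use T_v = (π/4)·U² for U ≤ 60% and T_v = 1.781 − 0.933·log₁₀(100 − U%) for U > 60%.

Drainage path length: H_d = H = 7.6 m (single drainage).
T_v = c_v·t/H_d² = 7.2×4.4/7.6² = 0.54848.
T_v = 0.54848 corresponds to the U > 60% branch:
U = 1 − 10^((1.781 − T_v)/0.933)/100 = 0.7906

U ≈ 79.1 %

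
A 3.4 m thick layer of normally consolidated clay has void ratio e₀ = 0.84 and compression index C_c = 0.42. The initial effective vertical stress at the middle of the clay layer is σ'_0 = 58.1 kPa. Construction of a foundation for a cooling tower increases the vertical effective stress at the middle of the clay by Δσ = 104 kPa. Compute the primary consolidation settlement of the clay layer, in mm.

S_c ≈ 346 mm

Final effective stress: σ'_f = σ'_0 + Δσ = 58.1 + 104 = 162.1 kPa.
Normally consolidated clay, so the full stress increment lies on the virgin compression line:
S_c = C_c·H/(1+e₀)·log₁₀(σ'_f/σ'_0) = 0.42×3.4/(1+0.84)×log₁₀(162.1/58.1)
    = 0.77609 × 0.44561 = 0.3458 m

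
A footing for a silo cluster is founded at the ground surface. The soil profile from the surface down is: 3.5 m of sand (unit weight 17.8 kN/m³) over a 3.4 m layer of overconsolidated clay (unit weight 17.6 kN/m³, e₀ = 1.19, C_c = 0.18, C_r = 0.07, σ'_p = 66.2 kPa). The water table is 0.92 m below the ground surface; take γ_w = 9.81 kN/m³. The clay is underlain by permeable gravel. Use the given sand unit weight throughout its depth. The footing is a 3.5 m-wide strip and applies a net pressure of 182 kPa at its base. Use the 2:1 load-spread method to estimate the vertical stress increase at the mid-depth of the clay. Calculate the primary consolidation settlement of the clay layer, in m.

S_c ≈ 0.0887 m

Mid-depth of clay below the ground surface: z = 3.5 + 3.4/2 = 5.2 m.
Total vertical stress at mid-clay: σ_v = 17.8×3.5 + 17.6×1.7 = 92.22 kPa.
Pore pressure: u = 9.81×(5.2 − 0.92) = 41.987 kPa.
Initial effective stress: σ'_0 = σ_v − u = 92.22 − 41.987 = 50.233 kPa.
Stress increase at mid-clay by the 2:1 spreading method:
Δσ = qB/(B+z) = 182×3.5/(3.5+5.2) = 73.218 kPa
Final effective stress: σ'_f = 50.233 + 73.218 = 123.45 kPa.
σ'_f = 123.45 > σ'_p = 66.2 kPa, so the stress path crosses the preconsolidation pressure — recompression up to σ'_p, then virgin compression beyond:
S_c = H/(1+e₀)·[C_r·log₁₀(σ'_p/σ'_0) + C_c·log₁₀(σ'_f/σ'_p)]
    = 3.4/2.19 × [0.07×log₁₀(66.2/50.233) + 0.18×log₁₀(123.45/66.2)]
    = 1.5525 × [0.0083908 + 0.048714] = 0.08866 m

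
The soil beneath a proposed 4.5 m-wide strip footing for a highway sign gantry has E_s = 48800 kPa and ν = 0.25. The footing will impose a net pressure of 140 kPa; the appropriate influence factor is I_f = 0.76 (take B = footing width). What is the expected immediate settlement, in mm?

S_e ≈ 9.2 mm

Immediate (elastic) settlement: S_e = q·B·(1−ν²)/E_s · I_f.
S_e = 140 × 4.5 × (1 − 0.25²) / 48800 × 0.76
    = 140 × 4.5 × 0.9375 / 48800 × 0.76
    = 0.009198 m = 9.198 mm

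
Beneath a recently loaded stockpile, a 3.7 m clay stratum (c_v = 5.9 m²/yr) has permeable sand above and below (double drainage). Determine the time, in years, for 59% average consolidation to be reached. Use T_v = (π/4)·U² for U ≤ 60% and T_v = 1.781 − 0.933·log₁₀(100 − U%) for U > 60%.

Drainage path length: H_d = H/2 = 1.85 m (double drainage).
U ≤ 60%: T_v = (π/4)·U² = (π/4)×0.59² = 0.2734.
t = T_v·H_d²/c_v = 0.2734×1.85²/5.9 = 0.1586 years.

t ≈ 0.159 years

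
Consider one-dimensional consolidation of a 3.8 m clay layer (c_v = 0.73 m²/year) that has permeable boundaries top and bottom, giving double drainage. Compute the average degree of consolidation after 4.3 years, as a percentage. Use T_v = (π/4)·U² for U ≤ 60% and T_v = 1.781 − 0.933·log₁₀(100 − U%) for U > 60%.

U ≈ 90.5 %

Drainage path length: H_d = H/2 = 1.9 m (double drainage).
T_v = c_v·t/H_d² = 0.73×4.3/1.9² = 0.86953.
T_v = 0.86953 corresponds to the U > 60% branch:
U = 1 − 10^((1.781 − T_v)/0.933)/100 = 0.9052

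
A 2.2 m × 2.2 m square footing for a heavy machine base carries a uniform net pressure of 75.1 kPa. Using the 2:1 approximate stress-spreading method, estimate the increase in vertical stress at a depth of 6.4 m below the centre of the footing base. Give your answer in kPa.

Δσ_z ≈ 4.91 kPa

By the 2:1 method the load spreads at 1 horizontal : 2 vertical, so at depth z the loaded area has grown by z in each plan dimension:
Δσ = qBL/((B+z)(L+z)) = 75.1×2.2×2.2/((2.2+6.4)(2.2+6.4)) = 4.9146 kPa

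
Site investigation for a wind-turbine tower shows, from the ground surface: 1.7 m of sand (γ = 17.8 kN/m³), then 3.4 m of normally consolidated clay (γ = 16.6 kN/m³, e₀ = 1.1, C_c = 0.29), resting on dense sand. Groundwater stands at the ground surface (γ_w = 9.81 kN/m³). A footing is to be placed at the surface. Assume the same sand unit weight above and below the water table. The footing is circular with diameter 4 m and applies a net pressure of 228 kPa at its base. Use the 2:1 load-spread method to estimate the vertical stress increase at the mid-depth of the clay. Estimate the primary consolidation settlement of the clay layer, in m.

S_c ≈ 0.264 m

Mid-depth of clay below the ground surface: z = 1.7 + 3.4/2 = 3.4 m.
Total vertical stress at mid-clay: σ_v = 17.8×1.7 + 16.6×1.7 = 58.48 kPa.
Pore pressure: u = 9.81×(3.4 − 0) = 33.354 kPa.
Initial effective stress: σ'_0 = σ_v − u = 58.48 − 33.354 = 25.126 kPa.
Stress increase at mid-clay by the 2:1 spreading method:
Δσ ≈ qD²/(D+z)² = 228×4²/(4+3.4)² = 66.618 kPa
Final effective stress: σ'_f = σ'_0 + Δσ = 25.126 + 66.618 = 91.744 kPa.
Normally consolidated clay, so the full stress increment lies on the virgin compression line:
S_c = C_c·H/(1+e₀)·log₁₀(σ'_f/σ'_0) = 0.29×3.4/(1+1.1)×log₁₀(91.744/25.126)
    = 0.46952 × 0.56245 = 0.2641 m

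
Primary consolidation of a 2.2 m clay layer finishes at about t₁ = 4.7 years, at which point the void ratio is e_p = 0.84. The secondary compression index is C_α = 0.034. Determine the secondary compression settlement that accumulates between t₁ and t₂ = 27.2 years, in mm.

S_s ≈ 31 mm

Secondary compression: S_s = C_α·H/(1+e_p)·log₁₀(t₂/t₁)
S_s = 0.034×2.2/(1+0.84)×log₁₀(27.2/4.7)
    = 0.04065 × 0.7625 = 0.031 m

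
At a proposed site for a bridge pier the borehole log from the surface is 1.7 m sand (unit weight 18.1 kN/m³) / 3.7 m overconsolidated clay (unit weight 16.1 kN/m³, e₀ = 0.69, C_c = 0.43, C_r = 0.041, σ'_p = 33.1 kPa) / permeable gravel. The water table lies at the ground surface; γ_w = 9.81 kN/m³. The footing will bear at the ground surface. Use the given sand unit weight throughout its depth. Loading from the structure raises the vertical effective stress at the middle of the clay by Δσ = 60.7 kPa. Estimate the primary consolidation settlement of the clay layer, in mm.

S_c ≈ 402 mm

Mid-depth of clay below the ground surface: z = 1.7 + 3.7/2 = 3.55 m.
Total vertical stress at mid-clay: σ_v = 18.1×1.7 + 16.1×1.85 = 60.555 kPa.
Pore pressure: u = 9.81×(3.55 − 0) = 34.825 kPa.
Initial effective stress: σ'_0 = σ_v − u = 60.555 − 34.825 = 25.73 kPa.
Final effective stress: σ'_f = 25.73 + 60.7 = 86.43 kPa.
σ'_f = 86.43 > σ'_p = 33.1 kPa, so the stress path crosses the preconsolidation pressure — recompression up to σ'_p, then virgin compression beyond:
S_c = H/(1+e₀)·[C_r·log₁₀(σ'_p/σ'_0) + C_c·log₁₀(σ'_f/σ'_p)]
    = 3.7/1.69 × [0.041×log₁₀(33.1/25.73) + 0.43×log₁₀(86.43/33.1)]
    = 2.1893 × [0.0044849 + 0.17924] = 0.4022 m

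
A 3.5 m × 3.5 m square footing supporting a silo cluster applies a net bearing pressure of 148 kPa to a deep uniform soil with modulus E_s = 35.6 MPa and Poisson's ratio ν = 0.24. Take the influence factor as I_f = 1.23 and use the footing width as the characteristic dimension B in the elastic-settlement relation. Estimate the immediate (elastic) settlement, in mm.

S_e ≈ 16.9 mm

Immediate (elastic) settlement: S_e = q·B·(1−ν²)/E_s · I_f.
E_s = 35.6 MPa = 35600 kPa.
S_e = 148 × 3.5 × (1 − 0.24²) / 35600 × 1.23
    = 148 × 3.5 × 0.9424 / 35600 × 1.23
    = 0.01687 m = 16.87 mm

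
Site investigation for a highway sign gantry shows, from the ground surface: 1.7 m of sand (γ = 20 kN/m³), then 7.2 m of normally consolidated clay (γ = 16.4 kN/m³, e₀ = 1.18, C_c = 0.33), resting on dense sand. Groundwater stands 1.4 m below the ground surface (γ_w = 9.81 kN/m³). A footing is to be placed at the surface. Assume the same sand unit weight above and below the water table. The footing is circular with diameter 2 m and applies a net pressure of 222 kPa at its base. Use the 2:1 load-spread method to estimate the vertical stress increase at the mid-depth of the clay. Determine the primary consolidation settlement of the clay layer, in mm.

Mid-depth of clay below the ground surface: z = 1.7 + 7.2/2 = 5.3 m.
Total vertical stress at mid-clay: σ_v = 20×1.7 + 16.4×3.6 = 93.04 kPa.
Pore pressure: u = 9.81×(5.3 − 1.4) = 38.259 kPa.
Initial effective stress: σ'_0 = σ_v − u = 93.04 − 38.259 = 54.781 kPa.
Stress increase at mid-clay by the 2:1 spreading method:
Δσ ≈ qD²/(D+z)² = 222×2²/(2+5.3)² = 16.664 kPa
Final effective stress: σ'_f = σ'_0 + Δσ = 54.781 + 16.664 = 71.445 kPa.
Normally consolidated clay, so the full stress increment lies on the virgin compression line:
S_c = C_c·H/(1+e₀)·log₁₀(σ'_f/σ'_0) = 0.33×7.2/(1+1.18)×log₁₀(71.445/54.781)
    = 1.0899 × 0.11534 = 0.1257 m

S_c ≈ 126 mm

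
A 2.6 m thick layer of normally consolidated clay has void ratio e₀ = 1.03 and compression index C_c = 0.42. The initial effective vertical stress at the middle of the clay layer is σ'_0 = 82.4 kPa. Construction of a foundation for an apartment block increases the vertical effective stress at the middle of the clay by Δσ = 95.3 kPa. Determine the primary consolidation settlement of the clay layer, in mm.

Final effective stress: σ'_f = σ'_0 + Δσ = 82.4 + 95.3 = 177.7 kPa.
Normally consolidated clay, so the full stress increment lies on the virgin compression line:
S_c = C_c·H/(1+e₀)·log₁₀(σ'_f/σ'_0) = 0.42×2.6/(1+1.03)×log₁₀(177.7/82.4)
    = 0.53793 × 0.33376 = 0.1795 m

S_c ≈ 180 mm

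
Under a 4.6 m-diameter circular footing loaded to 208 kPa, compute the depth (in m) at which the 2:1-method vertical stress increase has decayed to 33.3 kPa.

2:1 spreading — at depth z the loaded area has grown by z in each plan dimension:
qD²/(D+z)² = Δσ_z ⇒ z = D(√(q/Δσ_z) − 1) = 4.6×(√(208/33.3) − 1) = 6.897 m

z ≈ 6.9 m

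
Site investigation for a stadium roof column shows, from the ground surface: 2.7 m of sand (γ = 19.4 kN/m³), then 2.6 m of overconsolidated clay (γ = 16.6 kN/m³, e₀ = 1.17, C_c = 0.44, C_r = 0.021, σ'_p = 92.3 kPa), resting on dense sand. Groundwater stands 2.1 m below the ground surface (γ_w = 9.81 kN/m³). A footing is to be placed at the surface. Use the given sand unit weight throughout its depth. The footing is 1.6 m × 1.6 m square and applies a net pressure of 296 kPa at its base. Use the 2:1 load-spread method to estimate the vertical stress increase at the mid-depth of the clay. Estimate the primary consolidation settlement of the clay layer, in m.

S_c ≈ 0.00396 m

Mid-depth of clay below the ground surface: z = 2.7 + 2.6/2 = 4 m.
Total vertical stress at mid-clay: σ_v = 19.4×2.7 + 16.6×1.3 = 73.96 kPa.
Pore pressure: u = 9.81×(4 − 2.1) = 18.639 kPa.
Initial effective stress: σ'_0 = σ_v − u = 73.96 − 18.639 = 55.321 kPa.
Stress increase at mid-clay by the 2:1 spreading method:
Δσ = qBL/((B+z)(L+z)) = 296×1.6×1.6/((1.6+4)(1.6+4)) = 24.163 kPa
Final effective stress: σ'_f = 55.321 + 24.163 = 79.484 kPa.
σ'_f = 79.484 ≤ σ'_p = 92.3 kPa, so the clay remains overconsolidated and only the recompression index applies:
S_c = C_r·H/(1+e₀)·log₁₀(σ'_f/σ'_0) = 0.021×2.6/2.17×log₁₀(79.484/55.321)
    = 0.025162 × 0.15739 = 0.00396 m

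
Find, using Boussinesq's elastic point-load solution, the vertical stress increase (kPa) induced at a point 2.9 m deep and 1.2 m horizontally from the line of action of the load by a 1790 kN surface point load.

Δσ_z ≈ 68.5 kPa

Boussinesq vertical stress below a point load on an elastic half-space:
Δσ_z = 3P/(2πz²) · [1 + (r/z)²]^(−5/2)
r/z = 1.2/2.9 = 0.41379; [1+(r/z)²]^(−5/2) = 0.6736.
Δσ_z = 3×1790/(2π×2.9²) × 0.6736 = 101.62 × 0.6736 = 68.45 kPa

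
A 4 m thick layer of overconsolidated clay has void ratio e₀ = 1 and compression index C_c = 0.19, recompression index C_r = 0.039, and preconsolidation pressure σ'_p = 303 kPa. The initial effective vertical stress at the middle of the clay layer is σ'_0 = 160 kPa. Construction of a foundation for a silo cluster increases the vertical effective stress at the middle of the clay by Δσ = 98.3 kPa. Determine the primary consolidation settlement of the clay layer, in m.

S_c ≈ 0.0162 m

Final effective stress: σ'_f = 160 + 98.3 = 258.3 kPa.
σ'_f = 258.3 ≤ σ'_p = 303 kPa, so the clay remains overconsolidated and only the recompression index applies:
S_c = C_r·H/(1+e₀)·log₁₀(σ'_f/σ'_0) = 0.039×4/2×log₁₀(258.3/160)
    = 0.078 × 0.208 = 0.01622 m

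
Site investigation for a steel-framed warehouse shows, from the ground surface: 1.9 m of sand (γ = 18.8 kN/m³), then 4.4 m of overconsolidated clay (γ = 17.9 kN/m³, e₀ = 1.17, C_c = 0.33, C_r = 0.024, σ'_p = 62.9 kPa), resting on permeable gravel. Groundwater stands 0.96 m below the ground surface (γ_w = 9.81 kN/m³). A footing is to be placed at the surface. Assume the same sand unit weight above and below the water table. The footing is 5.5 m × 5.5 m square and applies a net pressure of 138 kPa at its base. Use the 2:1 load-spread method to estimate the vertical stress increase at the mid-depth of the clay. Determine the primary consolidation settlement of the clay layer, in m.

Mid-depth of clay below the ground surface: z = 1.9 + 4.4/2 = 4.1 m.
Total vertical stress at mid-clay: σ_v = 18.8×1.9 + 17.9×2.2 = 75.1 kPa.
Pore pressure: u = 9.81×(4.1 − 0.96) = 30.803 kPa.
Initial effective stress: σ'_0 = σ_v − u = 75.1 − 30.803 = 44.297 kPa.
Stress increase at mid-clay by the 2:1 spreading method:
Δσ = qBL/((B+z)(L+z)) = 138×5.5×5.5/((5.5+4.1)(5.5+4.1)) = 45.296 kPa
Final effective stress: σ'_f = 44.297 + 45.296 = 89.593 kPa.
σ'_f = 89.593 > σ'_p = 62.9 kPa, so the stress path crosses the preconsolidation pressure — recompression up to σ'_p, then virgin compression beyond:
S_c = H/(1+e₀)·[C_r·log₁₀(σ'_p/σ'_0) + C_c·log₁₀(σ'_f/σ'_p)]
    = 4.4/2.17 × [0.024×log₁₀(62.9/44.297) + 0.33×log₁₀(89.593/62.9)]
    = 2.0276 × [0.0036546 + 0.050696] = 0.1102 m

S_c ≈ 0.11 m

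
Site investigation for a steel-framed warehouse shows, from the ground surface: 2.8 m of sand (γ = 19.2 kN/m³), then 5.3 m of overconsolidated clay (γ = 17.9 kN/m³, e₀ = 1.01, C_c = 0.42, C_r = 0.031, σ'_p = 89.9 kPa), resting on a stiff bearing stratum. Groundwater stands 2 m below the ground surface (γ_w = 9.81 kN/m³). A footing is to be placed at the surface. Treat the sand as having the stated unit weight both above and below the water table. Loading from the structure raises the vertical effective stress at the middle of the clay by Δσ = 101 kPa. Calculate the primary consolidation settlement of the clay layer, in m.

Mid-depth of clay below the ground surface: z = 2.8 + 5.3/2 = 5.45 m.
Total vertical stress at mid-clay: σ_v = 19.2×2.8 + 17.9×2.65 = 101.19 kPa.
Pore pressure: u = 9.81×(5.45 − 2) = 33.845 kPa.
Initial effective stress: σ'_0 = σ_v − u = 101.19 − 33.845 = 67.345 kPa.
Final effective stress: σ'_f = 67.345 + 101 = 168.34 kPa.
σ'_f = 168.34 > σ'_p = 89.9 kPa, so the stress path crosses the preconsolidation pressure — recompression up to σ'_p, then virgin compression beyond:
S_c = H/(1+e₀)·[C_r·log₁₀(σ'_p/σ'_0) + C_c·log₁₀(σ'_f/σ'_p)]
    = 5.3/2.01 × [0.031×log₁₀(89.9/67.345) + 0.42×log₁₀(168.34/89.9)]
    = 2.6368 × [0.0038891 + 0.11442] = 0.312 m

S_c ≈ 0.312 m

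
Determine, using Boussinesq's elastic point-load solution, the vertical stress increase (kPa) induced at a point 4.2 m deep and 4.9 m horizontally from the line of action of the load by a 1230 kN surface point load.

Δσ_z ≈ 3.89 kPa

Boussinesq vertical stress below a point load on an elastic half-space:
Δσ_z = 3P/(2πz²) · [1 + (r/z)²]^(−5/2)
r/z = 4.9/4.2 = 1.1667; [1+(r/z)²]^(−5/2) = 0.11674.
Δσ_z = 3×1230/(2π×4.2²) × 0.11674 = 33.293 × 0.11674 = 3.887 kPa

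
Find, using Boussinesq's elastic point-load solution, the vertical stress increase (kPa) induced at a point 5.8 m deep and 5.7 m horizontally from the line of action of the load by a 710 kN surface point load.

Δσ_z ≈ 1.86 kPa

Boussinesq vertical stress below a point load on an elastic half-space:
Δσ_z = 3P/(2πz²) · [1 + (r/z)²]^(−5/2)
r/z = 5.7/5.8 = 0.98276; [1+(r/z)²]^(−5/2) = 0.18456.
Δσ_z = 3×710/(2π×5.8²) × 0.18456 = 10.077 × 0.18456 = 1.86 kPa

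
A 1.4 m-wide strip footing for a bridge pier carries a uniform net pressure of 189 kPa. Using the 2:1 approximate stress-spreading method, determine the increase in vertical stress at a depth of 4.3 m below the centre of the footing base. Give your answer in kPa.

By the 2:1 method the load spreads at 1 horizontal : 2 vertical, so at depth z the loaded area has grown by z in each plan dimension:
Δσ = qB/(B+z) = 189×1.4/(1.4+4.3) = 46.421 kPa

Δσ_z ≈ 46.4 kPa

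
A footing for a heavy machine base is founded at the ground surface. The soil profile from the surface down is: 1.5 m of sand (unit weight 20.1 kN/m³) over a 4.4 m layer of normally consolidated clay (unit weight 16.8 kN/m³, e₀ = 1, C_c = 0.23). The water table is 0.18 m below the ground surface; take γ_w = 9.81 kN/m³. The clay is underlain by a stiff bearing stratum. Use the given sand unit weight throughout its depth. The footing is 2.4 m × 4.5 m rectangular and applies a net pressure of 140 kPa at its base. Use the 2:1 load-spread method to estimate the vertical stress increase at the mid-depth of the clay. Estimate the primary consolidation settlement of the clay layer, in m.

Mid-depth of clay below the ground surface: z = 1.5 + 4.4/2 = 3.7 m.
Total vertical stress at mid-clay: σ_v = 20.1×1.5 + 16.8×2.2 = 67.11 kPa.
Pore pressure: u = 9.81×(3.7 − 0.18) = 34.531 kPa.
Initial effective stress: σ'_0 = σ_v − u = 67.11 − 34.531 = 32.579 kPa.
Stress increase at mid-clay by the 2:1 spreading method:
Δσ = qBL/((B+z)(L+z)) = 140×2.4×4.5/((2.4+3.7)(4.5+3.7)) = 30.228 kPa
Final effective stress: σ'_f = σ'_0 + Δσ = 32.579 + 30.228 = 62.807 kPa.
Normally consolidated clay, so the full stress increment lies on the virgin compression line:
S_c = C_c·H/(1+e₀)·log₁₀(σ'_f/σ'_0) = 0.23×4.4/(1+1)×log₁₀(62.807/32.579)
    = 0.506 × 0.28507 = 0.1442 m

S_c ≈ 0.144 m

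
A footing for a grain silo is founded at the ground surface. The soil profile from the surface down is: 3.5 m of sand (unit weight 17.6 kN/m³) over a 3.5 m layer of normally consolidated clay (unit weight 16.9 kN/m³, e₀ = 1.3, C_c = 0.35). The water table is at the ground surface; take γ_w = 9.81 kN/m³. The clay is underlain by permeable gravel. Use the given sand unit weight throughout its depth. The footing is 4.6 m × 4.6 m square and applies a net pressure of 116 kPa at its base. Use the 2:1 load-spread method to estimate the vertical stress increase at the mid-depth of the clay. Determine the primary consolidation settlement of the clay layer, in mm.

S_c ≈ 114 mm

Mid-depth of clay below the ground surface: z = 3.5 + 3.5/2 = 5.25 m.
Total vertical stress at mid-clay: σ_v = 17.6×3.5 + 16.9×1.75 = 91.175 kPa.
Pore pressure: u = 9.81×(5.25 − 0) = 51.503 kPa.
Initial effective stress: σ'_0 = σ_v − u = 91.175 − 51.503 = 39.672 kPa.
Stress increase at mid-clay by the 2:1 spreading method:
Δσ = qBL/((B+z)(L+z)) = 116×4.6×4.6/((4.6+5.25)(4.6+5.25)) = 25.299 kPa
Final effective stress: σ'_f = σ'_0 + Δσ = 39.672 + 25.299 = 64.971 kPa.
Normally consolidated clay, so the full stress increment lies on the virgin compression line:
S_c = C_c·H/(1+e₀)·log₁₀(σ'_f/σ'_0) = 0.35×3.5/(1+1.3)×log₁₀(64.971/39.672)
    = 0.53261 × 0.21424 = 0.1141 m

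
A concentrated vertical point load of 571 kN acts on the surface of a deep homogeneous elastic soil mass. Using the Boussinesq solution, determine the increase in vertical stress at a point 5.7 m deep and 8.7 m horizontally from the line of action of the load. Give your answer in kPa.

Δσ_z ≈ 0.415 kPa

Boussinesq vertical stress below a point load on an elastic half-space:
Δσ_z = 3P/(2πz²) · [1 + (r/z)²]^(−5/2)
r/z = 8.7/5.7 = 1.5263; [1+(r/z)²]^(−5/2) = 0.049432.
Δσ_z = 3×571/(2π×5.7²) × 0.049432 = 8.3913 × 0.049432 = 0.4148 kPa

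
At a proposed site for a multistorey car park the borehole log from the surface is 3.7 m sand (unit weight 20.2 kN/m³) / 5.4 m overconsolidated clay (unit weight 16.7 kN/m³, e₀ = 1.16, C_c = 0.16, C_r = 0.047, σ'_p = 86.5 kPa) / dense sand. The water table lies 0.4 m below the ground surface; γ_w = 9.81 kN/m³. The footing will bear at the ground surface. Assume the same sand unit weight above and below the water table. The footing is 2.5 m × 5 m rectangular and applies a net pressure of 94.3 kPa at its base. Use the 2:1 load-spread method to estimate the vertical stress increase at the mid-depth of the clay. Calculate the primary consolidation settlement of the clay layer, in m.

Mid-depth of clay below the ground surface: z = 3.7 + 5.4/2 = 6.4 m.
Total vertical stress at mid-clay: σ_v = 20.2×3.7 + 16.7×2.7 = 119.83 kPa.
Pore pressure: u = 9.81×(6.4 − 0.4) = 58.86 kPa.
Initial effective stress: σ'_0 = σ_v − u = 119.83 − 58.86 = 60.97 kPa.
Stress increase at mid-clay by the 2:1 spreading method:
Δσ = qBL/((B+z)(L+z)) = 94.3×2.5×5/((2.5+6.4)(5+6.4)) = 11.618 kPa
Final effective stress: σ'_f = 60.97 + 11.618 = 72.588 kPa.
σ'_f = 72.588 ≤ σ'_p = 86.5 kPa, so the clay remains overconsolidated and only the recompression index applies:
S_c = C_r·H/(1+e₀)·log₁₀(σ'_f/σ'_0) = 0.047×5.4/2.16×log₁₀(72.588/60.97)
    = 0.1175 × 0.075749 = 0.008901 m

S_c ≈ 0.0089 m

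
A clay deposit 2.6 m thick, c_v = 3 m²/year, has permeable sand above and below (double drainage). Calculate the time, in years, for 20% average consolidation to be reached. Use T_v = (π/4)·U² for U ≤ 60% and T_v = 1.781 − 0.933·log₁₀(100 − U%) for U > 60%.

t ≈ 0.0177 years

Drainage path length: H_d = H/2 = 1.3 m (double drainage).
U ≤ 60%: T_v = (π/4)·U² = (π/4)×0.2² = 0.031416.
t = T_v·H_d²/c_v = 0.031416×1.3²/3 = 0.0177 years.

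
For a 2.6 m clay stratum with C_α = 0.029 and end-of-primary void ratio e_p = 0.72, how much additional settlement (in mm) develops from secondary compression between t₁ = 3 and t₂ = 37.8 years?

Secondary compression: S_s = C_α·H/(1+e_p)·log₁₀(t₂/t₁)
S_s = 0.029×2.6/(1+0.72)×log₁₀(37.8/3)
    = 0.04384 × 1.1 = 0.04824 m

S_s ≈ 48.2 mm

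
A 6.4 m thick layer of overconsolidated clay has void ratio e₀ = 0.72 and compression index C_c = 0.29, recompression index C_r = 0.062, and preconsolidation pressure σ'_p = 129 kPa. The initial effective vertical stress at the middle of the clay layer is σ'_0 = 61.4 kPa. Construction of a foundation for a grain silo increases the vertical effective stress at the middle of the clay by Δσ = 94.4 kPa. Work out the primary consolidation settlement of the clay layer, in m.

Final effective stress: σ'_f = 61.4 + 94.4 = 155.8 kPa.
σ'_f = 155.8 > σ'_p = 129 kPa, so the stress path crosses the preconsolidation pressure — recompression up to σ'_p, then virgin compression beyond:
S_c = H/(1+e₀)·[C_r·log₁₀(σ'_p/σ'_0) + C_c·log₁₀(σ'_f/σ'_p)]
    = 6.4/1.72 × [0.062×log₁₀(129/61.4) + 0.29×log₁₀(155.8/129)]
    = 3.7209 × [0.01999 + 0.023774] = 0.1628 m

S_c ≈ 0.163 m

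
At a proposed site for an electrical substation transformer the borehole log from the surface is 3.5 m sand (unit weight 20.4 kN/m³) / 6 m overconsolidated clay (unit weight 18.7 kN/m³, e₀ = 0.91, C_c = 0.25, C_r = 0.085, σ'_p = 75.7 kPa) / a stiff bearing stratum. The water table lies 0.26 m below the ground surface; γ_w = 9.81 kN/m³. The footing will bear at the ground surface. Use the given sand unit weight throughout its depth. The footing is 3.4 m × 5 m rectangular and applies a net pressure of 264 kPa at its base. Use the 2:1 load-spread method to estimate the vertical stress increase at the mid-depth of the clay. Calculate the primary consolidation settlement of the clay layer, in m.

Mid-depth of clay below the ground surface: z = 3.5 + 6/2 = 6.5 m.
Total vertical stress at mid-clay: σ_v = 20.4×3.5 + 18.7×3 = 127.5 kPa.
Pore pressure: u = 9.81×(6.5 − 0.26) = 61.214 kPa.
Initial effective stress: σ'_0 = σ_v − u = 127.5 − 61.214 = 66.286 kPa.
Stress increase at mid-clay by the 2:1 spreading method:
Δσ = qBL/((B+z)(L+z)) = 264×3.4×5/((3.4+6.5)(5+6.5)) = 39.42 kPa
Final effective stress: σ'_f = 66.286 + 39.42 = 105.71 kPa.
σ'_f = 105.71 > σ'_p = 75.7 kPa, so the stress path crosses the preconsolidation pressure — recompression up to σ'_p, then virgin compression beyond:
S_c = H/(1+e₀)·[C_r·log₁₀(σ'_p/σ'_0) + C_c·log₁₀(σ'_f/σ'_p)]
    = 6/1.91 × [0.085×log₁₀(75.7/66.286) + 0.25×log₁₀(105.71/75.7)]
    = 3.1414 × [0.0049023 + 0.036255] = 0.1293 m

S_c ≈ 0.129 m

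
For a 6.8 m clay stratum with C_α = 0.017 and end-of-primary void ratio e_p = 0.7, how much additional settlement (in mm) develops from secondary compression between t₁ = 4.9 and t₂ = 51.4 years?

S_s ≈ 69.4 mm

Secondary compression: S_s = C_α·H/(1+e_p)·log₁₀(t₂/t₁)
S_s = 0.017×6.8/(1+0.7)×log₁₀(51.4/4.9)
    = 0.068 × 1.021 = 0.06941 m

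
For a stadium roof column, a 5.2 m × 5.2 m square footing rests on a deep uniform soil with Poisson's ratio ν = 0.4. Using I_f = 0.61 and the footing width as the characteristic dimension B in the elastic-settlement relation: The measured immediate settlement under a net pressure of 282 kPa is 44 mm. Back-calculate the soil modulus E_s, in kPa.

S_e = q·B·(1−ν²)/E_s · I_f  ⇒  E_s = q·B·(1−ν²)·I_f / S_e.
E_s = 282 × 5.2 × 0.84 × 0.61 / 0.044 = 17080 kPa

E_s ≈ 17100 kPa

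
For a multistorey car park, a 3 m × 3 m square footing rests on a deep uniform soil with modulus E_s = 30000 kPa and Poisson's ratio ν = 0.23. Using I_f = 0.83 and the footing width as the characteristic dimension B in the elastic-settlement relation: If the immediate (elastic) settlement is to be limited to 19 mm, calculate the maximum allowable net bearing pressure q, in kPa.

q ≈ 242 kPa

S_e = q·B·(1−ν²)/E_s · I_f  ⇒  q = S_e·E_s / (B·(1−ν²)·I_f).
q = 0.019 × 30000 / (3 × 0.9471 × 0.83) = 241.7 kPa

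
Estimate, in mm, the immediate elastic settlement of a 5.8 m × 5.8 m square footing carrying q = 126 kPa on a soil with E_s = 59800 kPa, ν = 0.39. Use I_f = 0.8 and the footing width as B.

S_e ≈ 8.29 mm

Immediate (elastic) settlement: S_e = q·B·(1−ν²)/E_s · I_f.
S_e = 126 × 5.8 × (1 − 0.39²) / 59800 × 0.8
    = 126 × 5.8 × 0.8479 / 59800 × 0.8
    = 0.00829 m = 8.29 mm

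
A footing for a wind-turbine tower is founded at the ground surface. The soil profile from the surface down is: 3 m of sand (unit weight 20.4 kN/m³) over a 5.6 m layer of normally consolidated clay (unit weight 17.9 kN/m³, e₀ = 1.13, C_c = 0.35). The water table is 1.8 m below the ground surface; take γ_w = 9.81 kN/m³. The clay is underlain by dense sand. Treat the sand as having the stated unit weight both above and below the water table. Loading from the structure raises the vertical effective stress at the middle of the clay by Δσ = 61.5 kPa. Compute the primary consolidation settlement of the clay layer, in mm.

S_c ≈ 247 mm

Mid-depth of clay below the ground surface: z = 3 + 5.6/2 = 5.8 m.
Total vertical stress at mid-clay: σ_v = 20.4×3 + 17.9×2.8 = 111.32 kPa.
Pore pressure: u = 9.81×(5.8 − 1.8) = 39.24 kPa.
Initial effective stress: σ'_0 = σ_v − u = 111.32 − 39.24 = 72.08 kPa.
Final effective stress: σ'_f = σ'_0 + Δσ = 72.08 + 61.5 = 133.58 kPa.
Normally consolidated clay, so the full stress increment lies on the virgin compression line:
S_c = C_c·H/(1+e₀)·log₁₀(σ'_f/σ'_0) = 0.35×5.6/(1+1.13)×log₁₀(133.58/72.08)
    = 0.92019 × 0.26793 = 0.2465 m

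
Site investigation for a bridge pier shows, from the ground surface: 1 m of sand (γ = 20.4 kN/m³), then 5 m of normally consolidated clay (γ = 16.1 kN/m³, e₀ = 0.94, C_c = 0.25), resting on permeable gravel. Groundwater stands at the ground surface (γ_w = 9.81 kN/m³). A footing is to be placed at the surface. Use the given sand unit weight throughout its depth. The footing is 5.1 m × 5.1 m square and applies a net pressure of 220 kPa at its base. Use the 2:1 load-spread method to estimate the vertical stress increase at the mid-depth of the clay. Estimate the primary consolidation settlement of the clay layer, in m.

S_c ≈ 0.384 m

Mid-depth of clay below the ground surface: z = 1 + 5/2 = 3.5 m.
Total vertical stress at mid-clay: σ_v = 20.4×1 + 16.1×2.5 = 60.65 kPa.
Pore pressure: u = 9.81×(3.5 − 0) = 34.335 kPa.
Initial effective stress: σ'_0 = σ_v − u = 60.65 − 34.335 = 26.315 kPa.
Stress increase at mid-clay by the 2:1 spreading method:
Δσ = qBL/((B+z)(L+z)) = 220×5.1×5.1/((5.1+3.5)(5.1+3.5)) = 77.369 kPa
Final effective stress: σ'_f = σ'_0 + Δσ = 26.315 + 77.369 = 103.68 kPa.
Normally consolidated clay, so the full stress increment lies on the virgin compression line:
S_c = C_c·H/(1+e₀)·log₁₀(σ'_f/σ'_0) = 0.25×5/(1+0.94)×log₁₀(103.68/26.315)
    = 0.64433 × 0.59549 = 0.3837 m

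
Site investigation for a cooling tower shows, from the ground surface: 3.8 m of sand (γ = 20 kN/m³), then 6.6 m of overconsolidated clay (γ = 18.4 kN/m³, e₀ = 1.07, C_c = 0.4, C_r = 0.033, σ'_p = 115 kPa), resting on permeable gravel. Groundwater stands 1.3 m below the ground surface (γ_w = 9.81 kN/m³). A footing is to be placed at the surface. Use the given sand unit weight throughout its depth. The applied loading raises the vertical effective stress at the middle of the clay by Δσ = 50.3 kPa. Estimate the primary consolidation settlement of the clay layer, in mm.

Mid-depth of clay below the ground surface: z = 3.8 + 6.6/2 = 7.1 m.
Total vertical stress at mid-clay: σ_v = 20×3.8 + 18.4×3.3 = 136.72 kPa.
Pore pressure: u = 9.81×(7.1 − 1.3) = 56.898 kPa.
Initial effective stress: σ'_0 = σ_v − u = 136.72 − 56.898 = 79.822 kPa.
Final effective stress: σ'_f = 79.822 + 50.3 = 130.12 kPa.
σ'_f = 130.12 > σ'_p = 115 kPa, so the stress path crosses the preconsolidation pressure — recompression up to σ'_p, then virgin compression beyond:
S_c = H/(1+e₀)·[C_r·log₁₀(σ'_p/σ'_0) + C_c·log₁₀(σ'_f/σ'_p)]
    = 6.6/2.07 × [0.033×log₁₀(115/79.822) + 0.4×log₁₀(130.12/115)]
    = 3.1884 × [0.005233 + 0.021458] = 0.0851 m

S_c ≈ 85.1 mm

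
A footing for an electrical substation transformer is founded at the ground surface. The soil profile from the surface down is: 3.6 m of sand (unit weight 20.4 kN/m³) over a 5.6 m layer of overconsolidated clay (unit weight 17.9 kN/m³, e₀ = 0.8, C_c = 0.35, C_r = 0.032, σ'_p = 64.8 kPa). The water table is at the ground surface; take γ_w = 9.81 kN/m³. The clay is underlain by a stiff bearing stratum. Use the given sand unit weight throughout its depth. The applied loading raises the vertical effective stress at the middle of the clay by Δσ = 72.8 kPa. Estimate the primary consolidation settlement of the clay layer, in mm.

Mid-depth of clay below the ground surface: z = 3.6 + 5.6/2 = 6.4 m.
Total vertical stress at mid-clay: σ_v = 20.4×3.6 + 17.9×2.8 = 123.56 kPa.
Pore pressure: u = 9.81×(6.4 − 0) = 62.784 kPa.
Initial effective stress: σ'_0 = σ_v − u = 123.56 − 62.784 = 60.776 kPa.
Final effective stress: σ'_f = 60.776 + 72.8 = 133.58 kPa.
σ'_f = 133.58 > σ'_p = 64.8 kPa, so the stress path crosses the preconsolidation pressure — recompression up to σ'_p, then virgin compression beyond:
S_c = H/(1+e₀)·[C_r·log₁₀(σ'_p/σ'_0) + C_c·log₁₀(σ'_f/σ'_p)]
    = 5.6/1.8 × [0.032×log₁₀(64.8/60.776) + 0.35×log₁₀(133.58/64.8)]
    = 3.1111 × [0.00089097 + 0.10996] = 0.3449 m

S_c ≈ 345 mm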